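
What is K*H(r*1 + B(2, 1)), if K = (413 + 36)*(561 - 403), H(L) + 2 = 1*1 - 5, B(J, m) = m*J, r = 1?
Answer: -425652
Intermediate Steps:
B(J, m) = J*m
H(L) = -6 (H(L) = -2 + (1*1 - 5) = -2 + (1 - 5) = -2 - 4 = -6)
K = 70942 (K = 449*158 = 70942)
K*H(r*1 + B(2, 1)) = 70942*(-6) = -425652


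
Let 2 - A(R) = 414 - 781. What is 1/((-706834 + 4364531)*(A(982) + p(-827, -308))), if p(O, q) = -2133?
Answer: -1/6452177508 ≈ -1.5499e-10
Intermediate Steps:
A(R) = 369 (A(R) = 2 - (414 - 781) = 2 - 1*(-367) = 2 + 367 = 369)
1/((-706834 + 4364531)*(A(982) + p(-827, -308))) = 1/((-706834 + 4364531)*(369 - 2133)) = 1/(3657697*(-1764)) = 1/(-6452177508) = -1/6452177508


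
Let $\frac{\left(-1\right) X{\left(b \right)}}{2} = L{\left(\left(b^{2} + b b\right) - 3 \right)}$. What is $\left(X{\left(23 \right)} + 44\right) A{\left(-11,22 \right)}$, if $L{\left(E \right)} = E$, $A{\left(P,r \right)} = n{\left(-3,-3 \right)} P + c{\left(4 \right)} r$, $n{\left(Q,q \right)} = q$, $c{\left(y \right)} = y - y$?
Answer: $-68178$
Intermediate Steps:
$c{\left(y \right)} = 0$
$A{\left(P,r \right)} = - 3 P$ ($A{\left(P,r \right)} = - 3 P + 0 r = - 3 P + 0 = - 3 P$)
$X{\left(b \right)} = 6 - 4 b^{2}$ ($X{\left(b \right)} = - 2 \left(\left(b^{2} + b b\right) - 3\right) = - 2 \left(\left(b^{2} + b^{2}\right) - 3\right) = - 2 \left(2 b^{2} - 3\right) = - 2 \left(-3 + 2 b^{2}\right) = 6 - 4 b^{2}$)
$\left(X{\left(23 \right)} + 44\right) A{\left(-11,22 \right)} = \left(\left(6 - 4 \cdot 23^{2}\right) + 44\right) \left(\left(-3\right) \left(-11\right)\right) = \left(\left(6 - 2116\right) + 44\right) 33 = \left(-2110 + 44\right) 33 = \left(-2066\right) 33 = -68178$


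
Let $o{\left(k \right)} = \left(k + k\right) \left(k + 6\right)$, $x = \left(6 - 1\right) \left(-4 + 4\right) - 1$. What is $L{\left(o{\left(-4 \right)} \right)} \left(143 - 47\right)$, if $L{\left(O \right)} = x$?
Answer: $-96$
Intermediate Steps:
$x = -1$ ($x = 5 \cdot 0 - 1 = 0 - 1 = -1$)
$o{\left(k \right)} = 2 k \left(6 + k\right)$
$L{\left(O \right)} = -1$
$L{\left(o{\left(-4 \right)} \right)} \left(143 - 47\right) = - (143 - 47) = \left(-1\right) 96 = -96$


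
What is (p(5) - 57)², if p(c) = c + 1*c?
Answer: 2209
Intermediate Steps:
p(c) = 2*c (p(c) = c + c = 2*c)
(p(5) - 57)² = (2*5 - 57)² = (10 - 57)² = (-47)² = 2209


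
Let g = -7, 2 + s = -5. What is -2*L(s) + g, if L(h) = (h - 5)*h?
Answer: -175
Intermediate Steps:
s = -7 (s = -2 - 5 = -7)
L(h) = h*(-5 + h) (L(h) = (-5 + h)*h = h*(-5 + h))
-2*L(s) + g = -(-14)*(-5 - 7) - 7 = -(-14)*(-12) - 7 = -2*84 - 7 = -168 - 7 = -175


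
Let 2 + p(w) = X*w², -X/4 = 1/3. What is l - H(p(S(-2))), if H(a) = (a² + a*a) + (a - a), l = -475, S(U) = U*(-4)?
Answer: -141563/9 ≈ -15729.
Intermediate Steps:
S(U) = -4*U
X = -4/3 ≈ -1.3333
p(w) = -2 - 4*w²/3
H(a) = 2*a² (H(a) = (a² + a²) + 0 = 2*a² + 0 = 2*a²)
l - H(p(S(-2))) = -475 - 2*(-2 - 4*(-4*(-2))²/3)² = -475 - 2*(-2 - 4/3*8²)² = -475 - 2*(-2 - 4/3*64)² = -475 - 2*(-2 - 256/3)² = -475 - 2*(-262/3)² = -475 - 2*68644/9 = -475 - 1*137288/9 = -475 - 137288/9 = -141563/9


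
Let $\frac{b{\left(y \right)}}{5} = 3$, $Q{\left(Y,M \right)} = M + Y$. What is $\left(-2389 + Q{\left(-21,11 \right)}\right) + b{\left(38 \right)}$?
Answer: $-2384$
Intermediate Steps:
$b{\left(y \right)} = 15$ ($b{\left(y \right)} = 5 \cdot 3 = 15$)
$\left(-2389 + Q{\left(-21,11 \right)}\right) + b{\left(38 \right)} = \left(-2389 + \left(11 - 21\right)\right) + 15 = \left(-2389 - 10\right) + 15 = -2399 + 15 = -2384$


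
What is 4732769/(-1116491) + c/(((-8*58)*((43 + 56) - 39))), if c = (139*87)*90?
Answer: -1548178849/35727712 ≈ -43.333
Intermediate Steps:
c = 1088370 (c = 12093*90 = 1088370)
4732769/(-1116491) + c/(((-8*58)*((43 + 56) - 39))) = 4732769/(-1116491) + 1088370/(((-8*58)*((43 + 56) - 39))) = 4732769*(-1/1116491) + 1088370/((-464*(99 - 39))) = -4732769/1116491 + 1088370/((-464*60)) = -4732769/1116491 + 1088370/(-27840) = -4732769/1116491 + 1088370*(-1/27840) = -4732769/1116491 - 1251/32 = -1548178849/35727712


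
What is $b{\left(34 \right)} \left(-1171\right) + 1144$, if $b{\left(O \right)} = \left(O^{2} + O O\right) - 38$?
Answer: $-2661710$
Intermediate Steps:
$b{\left(O \right)} = -38 + 2 O^{2}$ ($b{\left(O \right)} = \left(O^{2} + O^{2}\right) - 38 = 2 O^{2} - 38 = -38 + 2 O^{2}$)
$b{\left(34 \right)} \left(-1171\right) + 1144 = \left(-38 + 2 \cdot 34^{2}\right) \left(-1171\right) + 1144 = \left(-38 + 2 \cdot 1156\right) \left(-1171\right) + 1144 = \left(-38 + 2312\right) \left(-1171\right) + 1144 = 2274 \left(-1171\right) + 1144 = -2662854 + 1144 = -2661710$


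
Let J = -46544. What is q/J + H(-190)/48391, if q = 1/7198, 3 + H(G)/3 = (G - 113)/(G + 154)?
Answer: 5444086929/16212132447392 ≈ 0.00033580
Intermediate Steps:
H(G) = -9 + 3*(-113 + G)/(154 + G) (H(G) = -9 + 3*((G - 113)/(G + 154)) = -9 + 3*((-113 + G)/(154 + G)) = -9 + 3*(-113 + G)/(154 + G))
q = 1/7198 ≈ 0.00013893
q/J + H(-190)/48391 = (1/7198)/(-46544) + (3*(-575 - 2*(-190))/(154 - 190))/48391 = (1/7198)*(-1/46544) + (3*(-575 + 380)/(-36))*(1/48391) = -1/335023712 + (3*(-1/36)*(-195))*(1/48391) = -1/335023712 + (65/4)*(1/48391) = -1/335023712 + 65/193564 = 5444086929/16212132447392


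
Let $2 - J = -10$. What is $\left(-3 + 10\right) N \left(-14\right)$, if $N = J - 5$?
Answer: $-686$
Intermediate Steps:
$J = 12$ ($J = 2 - -10 = 2 + 10 = 12$)
$N = 7$ ($N = 12 - 5 = 7$)
$\left(-3 + 10\right) N \left(-14\right) = \left(-3 + 10\right) 7 \left(-14\right) = 7 \cdot 7 \left(-14\right) = 49 \left(-14\right) = -686$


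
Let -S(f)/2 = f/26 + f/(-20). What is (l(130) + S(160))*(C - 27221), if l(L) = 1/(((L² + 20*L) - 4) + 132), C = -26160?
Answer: -50293282817/255164 ≈ -1.9710e+5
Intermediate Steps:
l(L) = 1/(128 + L² + 20*L) (l(L) = 1/((-4 + L² + 20*L) + 132) = 1/(128 + L² + 20*L))
S(f) = 3*f/130 (S(f) = -2*(f/26 + f/(-20)) = -2*(f*(1/26) + f*(-1/20)) = -2*(f/26 - f/20) = -(-3)*f/130 = 3*f/130)
(l(130) + S(160))*(C - 27221) = (1/(128 + 130² + 20*130) + (3/130)*160)*(-26160 - 27221) = (1/(128 + 16900 + 2600) + 48/13)*(-53381) = (1/19628 + 48/13)*(-53381) = (942157/255164)*(-53381) = -50293282817/255164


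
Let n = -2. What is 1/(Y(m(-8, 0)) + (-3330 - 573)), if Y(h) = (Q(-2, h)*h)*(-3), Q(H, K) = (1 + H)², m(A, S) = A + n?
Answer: -1/3873 ≈ -0.00025820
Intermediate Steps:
m(A, S) = -2 + A (m(A, S) = A - 2 = -2 + A)
Y(h) = -3*h (Y(h) = ((1 - 2)²*h)*(-3) = ((-1)²*h)*(-3) = (1*h)*(-3) = h*(-3) = -3*h)
1/(Y(m(-8, 0)) + (-3330 - 573)) = 1/(-3*(-2 - 8) + (-3330 - 573)) = 1/(-3*(-10) - 3903) = 1/(30 - 3903) = 1/(-3873) = -1/3873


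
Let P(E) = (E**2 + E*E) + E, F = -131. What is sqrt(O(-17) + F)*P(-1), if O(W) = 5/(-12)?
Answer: I*sqrt(4731)/6 ≈ 11.464*I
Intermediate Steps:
O(W) = -5/12 (O(W) = 5*(-1/12) = -5/12)
P(E) = E + 2*E**2 (P(E) = (E**2 + E**2) + E = 2*E**2 + E = E + 2*E**2)
sqrt(O(-17) + F)*P(-1) = sqrt(-5/12 - 131)*(-(1 + 2*(-1))) = sqrt(-1577/12)*(-(1 - 2)) = (I*sqrt(4731)/6)*(-1*(-1)) = (I*sqrt(4731)/6)*1 = I*sqrt(4731)/6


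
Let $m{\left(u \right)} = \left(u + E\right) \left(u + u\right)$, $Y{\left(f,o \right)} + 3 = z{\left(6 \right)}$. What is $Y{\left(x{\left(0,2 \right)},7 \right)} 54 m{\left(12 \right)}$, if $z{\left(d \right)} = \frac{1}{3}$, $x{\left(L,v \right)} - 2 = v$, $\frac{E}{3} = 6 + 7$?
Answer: $-176256$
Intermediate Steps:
$E = 39$ ($E = 3 \left(6 + 7\right) = 3 \cdot 13 = 39$)
$x{\left(L,v \right)} = 2 + v$
$z{\left(d \right)} = \frac{1}{3}$
$Y{\left(f,o \right)} = - \frac{8}{3}$ ($Y{\left(f,o \right)} = -3 + \frac{1}{3} = - \frac{8}{3}$)
$m{\left(u \right)} = 2 u \left(39 + u\right)$ ($m{\left(u \right)} = \left(u + 39\right) \left(u + u\right) = \left(39 + u\right) 2 u = 2 u \left(39 + u\right)$)
$Y{\left(x{\left(0,2 \right)},7 \right)} 54 m{\left(12 \right)} = \left(- \frac{8}{3}\right) 54 \cdot 2 \cdot 12 \left(39 + 12\right) = - 144 \cdot 2 \cdot 12 \cdot 51 = \left(-144\right) 1224 = -176256$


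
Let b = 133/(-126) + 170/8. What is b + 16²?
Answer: 9943/36 ≈ 276.19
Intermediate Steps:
b = 727/36 (b = 133*(-1/126) + 170*(⅛) = -19/18 + 85/4 = 727/36 ≈ 20.194)
b + 16² = 727/36 + 16² = 727/36 + 256 = 9943/36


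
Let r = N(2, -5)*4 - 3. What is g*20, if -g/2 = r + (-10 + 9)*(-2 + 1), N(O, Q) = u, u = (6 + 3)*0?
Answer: 80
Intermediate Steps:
u = 0 (u = 9*0 = 0)
N(O, Q) = 0
r = -3 (r = 0*4 - 3 = 0 - 3 = -3)
g = 4 (g = -2*(-3 + (-10 + 9)*(-2 + 1)) = -2*(-3 - 1*(-1)) = -2*(-3 + 1) = -2*(-2) = 4)
g*20 = 4*20 = 80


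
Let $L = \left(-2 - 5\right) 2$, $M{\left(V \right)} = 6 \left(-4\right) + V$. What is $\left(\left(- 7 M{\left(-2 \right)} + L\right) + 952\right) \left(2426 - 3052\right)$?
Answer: $-701120$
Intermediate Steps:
$M{\left(V \right)} = -24 + V$
$L = -14$ ($L = \left(-7\right) 2 = -14$)
$\left(\left(- 7 M{\left(-2 \right)} + L\right) + 952\right) \left(2426 - 3052\right) = \left(\left(- 7 \left(-24 - 2\right) - 14\right) + 952\right) \left(2426 - 3052\right) = \left(\left(\left(-7\right) \left(-26\right) - 14\right) + 952\right) \left(2426 - 3052\right) = \left(\left(182 - 14\right) + 952\right) \left(-626\right) = \left(168 + 952\right) \left(-626\right) = 1120 \left(-626\right) = -701120$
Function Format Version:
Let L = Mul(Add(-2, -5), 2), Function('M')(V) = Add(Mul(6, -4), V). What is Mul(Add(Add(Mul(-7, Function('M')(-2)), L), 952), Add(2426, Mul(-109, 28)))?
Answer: -701120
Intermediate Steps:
Function('M')(V) = Add(-24, V)
L = -14 (L = Mul(-7, 2) = -14)
Mul(Add(Add(Mul(-7, Function('M')(-2)), L), 952), Add(2426, Mul(-109, 28))) = Mul(Add(Add(Mul(-7, Add(-24, -2)), -14), 952), Add(2426, Mul(-109, 28))) = Mul(Add(Add(Mul(-7, -26), -14), 952), Add(2426, -3052)) = Mul(Add(Add(182, -14), 952), -626) = Mul(Add(168, 952), -626) = Mul(1120, -626) = -701120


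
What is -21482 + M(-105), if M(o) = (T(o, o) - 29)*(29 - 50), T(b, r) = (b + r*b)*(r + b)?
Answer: 48136327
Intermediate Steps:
T(b, r) = (b + r)*(b + b*r) (T(b, r) = (b + b*r)*(b + r) = (b + r)*(b + b*r))
M(o) = 609 - 21*o*(2*o + 2*o²) (M(o) = (o*(o + o + o² + o*o) - 29)*(29 - 50) = (o*(o + o + o² + o²) - 29)*(-21) = (o*(2*o + 2*o²) - 29)*(-21) = (-29 + o*(2*o + 2*o²))*(-21) = 609 - 21*o*(2*o + 2*o²))
-21482 + M(-105) = -21482 + (609 - 42*(-105)²*(1 - 105)) = -21482 + (609 - 42*11025*(-104)) = -21482 + (609 + 48157200) = -21482 + 48157809 = 48136327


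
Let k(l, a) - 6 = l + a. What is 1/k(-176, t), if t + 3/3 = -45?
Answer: -1/216 ≈ -0.0046296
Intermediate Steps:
t = -46 (t = -1 - 45 = -46)
k(l, a) = 6 + a + l (k(l, a) = 6 + (l + a) = 6 + (a + l) = 6 + a + l)
1/k(-176, t) = 1/(6 - 46 - 176) = 1/(-216) = -1/216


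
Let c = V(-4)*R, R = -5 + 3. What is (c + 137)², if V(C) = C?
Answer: 21025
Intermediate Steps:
R = -2
c = 8 (c = -4*(-2) = 8)
(c + 137)² = (8 + 137)² = 145² = 21025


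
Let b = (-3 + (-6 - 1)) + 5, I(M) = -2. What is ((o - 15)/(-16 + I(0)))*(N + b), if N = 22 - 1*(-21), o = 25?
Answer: -190/9 ≈ -21.111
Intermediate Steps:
N = 43 (N = 22 + 21 = 43)
b = -5 (b = (-3 - 7) + 5 = -10 + 5 = -5)
((o - 15)/(-16 + I(0)))*(N + b) = ((25 - 15)/(-16 - 2))*(43 - 5) = (10/(-18))*38 = (10*(-1/18))*38 = -5/9*38 = -190/9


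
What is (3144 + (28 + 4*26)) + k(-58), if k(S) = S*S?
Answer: 6640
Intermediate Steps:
k(S) = S²
(3144 + (28 + 4*26)) + k(-58) = (3144 + (28 + 4*26)) + (-58)² = (3144 + (28 + 104)) + 3364 = (3144 + 132) + 3364 = 3276 + 3364 = 6640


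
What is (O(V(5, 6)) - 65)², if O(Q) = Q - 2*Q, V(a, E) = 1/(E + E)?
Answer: 609961/144 ≈ 4235.8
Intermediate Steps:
V(a, E) = 1/(2*E)
O(Q) = -Q (O(Q) = Q - 2*Q = -Q)
(O(V(5, 6)) - 65)² = (-1/(2*6) - 65)² = (-1*1/12 - 65)² = (-1/12 - 65)² = (-781/12)² = 609961/144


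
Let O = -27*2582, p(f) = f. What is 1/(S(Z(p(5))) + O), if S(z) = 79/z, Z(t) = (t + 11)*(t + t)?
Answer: -160/11154161 ≈ -1.4344e-5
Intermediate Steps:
O = -69714
Z(t) = 2*t*(11 + t) (Z(t) = (11 + t)*(2*t) = 2*t*(11 + t))
1/(S(Z(p(5))) + O) = 1/(79/((2*5*(11 + 5))) - 69714) = 1/(79/((2*5*16)) - 69714) = 1/(79/160 - 69714) = 1/(-11154161/160) = -160/11154161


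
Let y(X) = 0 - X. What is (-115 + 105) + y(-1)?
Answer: -9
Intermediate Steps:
y(X) = -X
(-115 + 105) + y(-1) = (-115 + 105) - 1*(-1) = -10 + 1 = -9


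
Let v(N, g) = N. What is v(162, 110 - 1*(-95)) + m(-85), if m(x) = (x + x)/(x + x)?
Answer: 163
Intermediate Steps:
m(x) = 1 (m(x) = (2*x)/((2*x)) = (2*x)*(1/(2*x)) = 1)
v(162, 110 - 1*(-95)) + m(-85) = 162 + 1 = 163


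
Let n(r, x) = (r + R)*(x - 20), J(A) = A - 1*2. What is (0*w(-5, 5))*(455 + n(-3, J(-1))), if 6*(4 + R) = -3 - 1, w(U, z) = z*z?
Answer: 0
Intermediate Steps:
J(A) = -2 + A (J(A) = A - 2 = -2 + A)
w(U, z) = z²
R = -14/3 (R = -4 + (-3 - 1)/6 = -4 + (⅙)*(-4) = -4 - ⅔ = -14/3 ≈ -4.6667)
n(r, x) = (-20 + x)*(-14/3 + r) (n(r, x) = (r - 14/3)*(x - 20) = (-14/3 + r)*(-20 + x) = (-20 + x)*(-14/3 + r))
(0*w(-5, 5))*(455 + n(-3, J(-1))) = (0*5²)*(455 + (280/3 - 20*(-3) - 14*(-2 - 1)/3 - 3*(-2 - 1))) = (0*25)*(455 + (280/3 + 60 - 14/3*(-3) - 3*(-3))) = 0*(455 + (280/3 + 60 + 14 + 9)) = 0*(455 + 529/3) = 0*(1894/3) = 0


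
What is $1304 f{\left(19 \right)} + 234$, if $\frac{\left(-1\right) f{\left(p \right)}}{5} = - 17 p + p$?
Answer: $1982314$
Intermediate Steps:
$f{\left(p \right)} = 80 p$ ($f{\left(p \right)} = - 5 \left(- 17 p + p\right) = - 5 \left(- 16 p\right) = 80 p$)
$1304 f{\left(19 \right)} + 234 = 1304 \cdot 80 \cdot 19 + 234 = 1304 \cdot 1520 + 234 = 1982080 + 234 = 1982314$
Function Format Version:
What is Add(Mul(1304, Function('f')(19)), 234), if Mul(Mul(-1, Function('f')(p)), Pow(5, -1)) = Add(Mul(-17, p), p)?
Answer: 1982314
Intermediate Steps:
Function('f')(p) = Mul(80, p) (Function('f')(p) = Mul(-5, Add(Mul(-17, p), p)) = Mul(-5, Mul(-16, p)) = Mul(80, p))
Add(Mul(1304, Function('f')(19)), 234) = Add(Mul(1304, Mul(80, 19)), 234) = Add(Mul(1304, 1520), 234) = Add(1982080, 234) = 1982314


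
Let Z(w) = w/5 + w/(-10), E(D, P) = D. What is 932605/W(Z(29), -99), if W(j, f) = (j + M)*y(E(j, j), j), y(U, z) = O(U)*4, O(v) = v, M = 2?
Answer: 23315125/1421 ≈ 16408.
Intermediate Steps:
y(U, z) = 4*U (y(U, z) = U*4 = 4*U)
Z(w) = w/10 (Z(w) = w*(⅕) + w*(-⅒) = w/5 - w/10 = w/10)
W(j, f) = 4*j*(2 + j) (W(j, f) = (j + 2)*(4*j) = (2 + j)*(4*j) = 4*j*(2 + j))
932605/W(Z(29), -99) = 932605/((4*((⅒)*29)*(2 + (⅒)*29))) = 932605/((4*(29/10)*(2 + 29/10))) = 932605/((4*(29/10)*(49/10))) = 932605/(1421/25) = 932605*(25/1421) = 23315125/1421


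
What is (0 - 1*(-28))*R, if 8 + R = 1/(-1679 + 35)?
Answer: -92071/411 ≈ -224.02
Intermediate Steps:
R = -13153/1644 (R = -8 + 1/(-1679 + 35) = -8 + 1/(-1644) = -8 - 1/1644 = -13153/1644 ≈ -8.0006)
(0 - 1*(-28))*R = (0 - 1*(-28))*(-13153/1644) = (0 + 28)*(-13153/1644) = 28*(-13153/1644) = -92071/411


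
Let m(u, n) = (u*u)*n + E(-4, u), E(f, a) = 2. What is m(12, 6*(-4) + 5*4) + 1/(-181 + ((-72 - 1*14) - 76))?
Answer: -196883/343 ≈ -574.00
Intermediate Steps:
m(u, n) = 2 + n*u² (m(u, n) = (u*u)*n + 2 = u²*n + 2 = n*u² + 2 = 2 + n*u²)
m(12, 6*(-4) + 5*4) + 1/(-181 + ((-72 - 1*14) - 76)) = (2 + (6*(-4) + 5*4)*12²) + 1/(-181 + ((-72 - 1*14) - 76)) = (2 + (-24 + 20)*144) + 1/(-181 + ((-72 - 14) - 76)) = (2 - 4*144) + 1/(-181 + (-86 - 76)) = (2 - 576) + 1/(-181 - 162) = -574 + 1/(-343) = -574 - 1/343 = -196883/343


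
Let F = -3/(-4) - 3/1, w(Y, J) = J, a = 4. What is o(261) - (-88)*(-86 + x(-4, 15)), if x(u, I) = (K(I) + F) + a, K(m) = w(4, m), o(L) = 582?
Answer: -5512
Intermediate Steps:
K(m) = m
F = -9/4 (F = -3*(-¼) - 3*1 = ¾ - 3 = -9/4 ≈ -2.2500)
x(u, I) = 7/4 + I (x(u, I) = (I - 9/4) + 4 = (-9/4 + I) + 4 = 7/4 + I)
o(261) - (-88)*(-86 + x(-4, 15)) = 582 - (-88)*(-86 + (7/4 + 15)) = 582 - (-88)*(-86 + 67/4) = 582 - (-88)*(-277)/4 = 582 - 1*6094 = 582 - 6094 = -5512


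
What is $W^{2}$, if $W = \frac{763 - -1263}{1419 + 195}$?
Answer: $\frac{1026169}{651249} \approx 1.5757$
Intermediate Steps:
$W = \frac{1013}{807}$ ($W = \frac{763 + 1263}{1614} = 2026 \cdot \frac{1}{1614} = \frac{1013}{807} \approx 1.2553$)
$W^{2} = \left(\frac{1013}{807}\right)^{2} = \frac{1026169}{651249}$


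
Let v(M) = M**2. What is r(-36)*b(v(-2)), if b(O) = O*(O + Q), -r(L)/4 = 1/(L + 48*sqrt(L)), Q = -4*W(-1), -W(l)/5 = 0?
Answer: 16/585 + 128*I/585 ≈ 0.02735 + 0.2188*I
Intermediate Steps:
W(l) = 0 (W(l) = -5*0 = 0)
Q = 0 (Q = -4*0 = 0)
r(L) = -4/(L + 48*sqrt(L))
b(O) = O**2 (b(O) = O*(O + 0) = O*O = O**2)
r(-36)*b(v(-2)) = (-4/(-36 + 48*sqrt(-36)))*((-2)**2)**2 = -4/(-36 + 48*(6*I))*4**2 = -4*(-36 - 288*I)/84240*16 = -(-36 - 288*I)/21060*16 = -4*(-36 - 288*I)/5265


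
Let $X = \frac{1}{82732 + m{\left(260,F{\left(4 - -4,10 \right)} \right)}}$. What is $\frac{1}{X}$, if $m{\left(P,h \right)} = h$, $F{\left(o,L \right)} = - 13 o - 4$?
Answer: $82624$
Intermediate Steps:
$F{\left(o,L \right)} = -4 - 13 o$
$X = \frac{1}{82624}$ ($X = \frac{1}{82732 - \left(4 + 13 \left(4 - -4\right)\right)} = \frac{1}{82732 - \left(4 + 13 \left(4 + 4\right)\right)} = \frac{1}{82732 - 108} = \frac{1}{82624} \approx 1.2103 \cdot 10^{-5}$)
$\frac{1}{X} = \frac{1}{\frac{1}{82624}} = 82624$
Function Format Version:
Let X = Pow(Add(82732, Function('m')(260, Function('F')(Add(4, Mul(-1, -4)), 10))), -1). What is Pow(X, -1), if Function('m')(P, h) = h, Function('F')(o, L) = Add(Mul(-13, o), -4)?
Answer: 82624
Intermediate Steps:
Function('F')(o, L) = Add(-4, Mul(-13, o))
X = Rational(1, 82624) (X = Pow(Add(82732, Add(-4, Mul(-13, Add(4, Mul(-1, -4))))), -1) = Pow(Add(82732, Add(-4, Mul(-13, Add(4, 4)))), -1) = Pow(Add(82732, Add(-4, Mul(-13, 8))), -1) = Pow(Add(82732, Add(-4, -104)), -1) = Pow(Add(82732, -108), -1) = Pow(82624, -1) = Rational(1, 82624) ≈ 1.2103e-5)
Pow(X, -1) = Pow(Rational(1, 82624), -1) = 82624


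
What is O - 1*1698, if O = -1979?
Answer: -3677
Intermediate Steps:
O - 1*1698 = -1979 - 1*1698 = -1979 - 1698 = -3677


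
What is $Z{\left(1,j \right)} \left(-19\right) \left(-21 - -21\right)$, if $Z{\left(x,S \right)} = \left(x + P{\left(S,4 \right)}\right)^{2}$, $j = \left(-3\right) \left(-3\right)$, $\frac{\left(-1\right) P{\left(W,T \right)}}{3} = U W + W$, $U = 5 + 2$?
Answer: $0$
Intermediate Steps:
$U = 7$
$P{\left(W,T \right)} = - 24 W$ ($P{\left(W,T \right)} = - 3 \left(7 W + W\right) = - 3 \cdot 8 W = - 24 W$)
$j = 9$
$Z{\left(x,S \right)} = \left(x - 24 S\right)^{2}$
$Z{\left(1,j \right)} \left(-19\right) \left(-21 - -21\right) = \left(\left(-1\right) 1 + 24 \cdot 9\right)^{2} \left(-19\right) \left(-21 - -21\right) = \left(-1 + 216\right)^{2} \left(-19\right) \left(-21 + 21\right) = 215^{2} \left(-19\right) 0 = 46225 \left(-19\right) 0 = \left(-878275\right) 0 = 0$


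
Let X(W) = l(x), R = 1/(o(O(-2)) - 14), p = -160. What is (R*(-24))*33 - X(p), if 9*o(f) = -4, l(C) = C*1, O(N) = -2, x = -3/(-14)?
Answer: 49701/910 ≈ 54.616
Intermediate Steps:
x = 3/14 (x = -3*(-1/14) = 3/14 ≈ 0.21429)
l(C) = C
o(f) = -4/9 (o(f) = (1/9)*(-4) = -4/9)
R = -9/130 (R = 1/(-4/9 - 14) = 1/(-130/9) = -9/130 ≈ -0.069231)
X(W) = 3/14
(R*(-24))*33 - X(p) = -9/130*(-24)*33 - 1*3/14 = (108/65)*33 - 3/14 = 3564/65 - 3/14 = 49701/910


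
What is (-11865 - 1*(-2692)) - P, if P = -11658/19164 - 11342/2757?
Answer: -80734552235/8805858 ≈ -9168.3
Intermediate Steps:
P = -41583199/8805858 (P = -11658*1/19164 - 11342*1/2757 = -1943/3194 - 11342/2757 = -41583199/8805858 ≈ -4.7222)
(-11865 - 1*(-2692)) - P = (-11865 - 1*(-2692)) - 1*(-41583199/8805858) = (-11865 + 2692) + 41583199/8805858 = -9173 + 41583199/8805858 = -80734552235/8805858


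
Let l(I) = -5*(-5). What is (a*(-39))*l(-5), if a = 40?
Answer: -39000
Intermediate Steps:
l(I) = 25
(a*(-39))*l(-5) = (40*(-39))*25 = -1560*25 = -39000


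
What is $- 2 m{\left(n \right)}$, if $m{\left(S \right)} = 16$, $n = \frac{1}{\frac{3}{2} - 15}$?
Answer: $-32$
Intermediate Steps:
$n = - \frac{2}{27}$ ($n = \frac{1}{3 \cdot \frac{1}{2} - 15} = \frac{1}{\frac{3}{2} - 15} = \frac{1}{- \frac{27}{2}} = - \frac{2}{27} \approx -0.074074$)
$- 2 m{\left(n \right)} = \left(-2\right) 16 = -32$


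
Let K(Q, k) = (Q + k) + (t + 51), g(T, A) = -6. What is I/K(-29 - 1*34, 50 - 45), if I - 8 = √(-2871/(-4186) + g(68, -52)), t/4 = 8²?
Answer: 8/249 + I*√93117570/1042314 ≈ 0.032129 + 0.009258*I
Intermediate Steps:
t = 256 (t = 4*8² = 4*64 = 256)
K(Q, k) = 307 + Q + k (K(Q, k) = (Q + k) + (256 + 51) = (Q + k) + 307 = 307 + Q + k)
I = 8 + I*√93117570/4186 (I = 8 + √(-2871/(-4186) - 6) = 8 + √(-2871*(-1/4186) - 6) = 8 + √(2871/4186 - 6) = 8 + √(-22245/4186) = 8 + I*√93117570/4186 ≈ 8.0 + 2.3052*I)
I/K(-29 - 1*34, 50 - 45) = (8 + I*√93117570/4186)/(307 + (-29 - 1*34) + (50 - 45)) = (8 + I*√93117570/4186)/(307 + (-29 - 34) + 5) = (8 + I*√93117570/4186)/(307 - 63 + 5) = (8 + I*√93117570/4186)/249 = (8 + I*√93117570/4186)*(1/249) = 8/249 + I*√93117570/1042314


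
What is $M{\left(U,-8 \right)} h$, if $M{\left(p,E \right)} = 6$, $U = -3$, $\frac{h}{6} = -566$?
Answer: $-20376$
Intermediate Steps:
$h = -3396$ ($h = 6 \left(-566\right) = -3396$)
$M{\left(U,-8 \right)} h = 6 \left(-3396\right) = -20376$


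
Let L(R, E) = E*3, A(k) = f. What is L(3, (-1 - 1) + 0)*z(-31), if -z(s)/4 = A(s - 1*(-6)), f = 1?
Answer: 24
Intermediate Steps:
A(k) = 1
L(R, E) = 3*E
z(s) = -4 (z(s) = -4*1 = -4)
L(3, (-1 - 1) + 0)*z(-31) = (3*((-1 - 1) + 0))*(-4) = (3*(-2 + 0))*(-4) = (3*(-2))*(-4) = -6*(-4) = 24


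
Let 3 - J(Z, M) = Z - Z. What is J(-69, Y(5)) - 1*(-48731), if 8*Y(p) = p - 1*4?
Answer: 48734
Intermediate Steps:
Y(p) = -½ + p/8 (Y(p) = (p - 1*4)/8 = (p - 4)/8 = (-4 + p)/8 = -½ + p/8)
J(Z, M) = 3 (J(Z, M) = 3 - (Z - Z) = 3 - 1*0 = 3 + 0 = 3)
J(-69, Y(5)) - 1*(-48731) = 3 - 1*(-48731) = 3 + 48731 = 48734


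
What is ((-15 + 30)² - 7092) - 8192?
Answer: -15059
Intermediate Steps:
((-15 + 30)² - 7092) - 8192 = (15² - 7092) - 8192 = (225 - 7092) - 8192 = -6867 - 8192 = -15059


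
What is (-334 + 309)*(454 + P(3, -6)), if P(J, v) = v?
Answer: -11200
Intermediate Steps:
(-334 + 309)*(454 + P(3, -6)) = (-334 + 309)*(454 - 6) = -25*448 = -11200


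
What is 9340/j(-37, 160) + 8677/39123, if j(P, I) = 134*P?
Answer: -161194127/96985917 ≈ -1.6620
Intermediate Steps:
9340/j(-37, 160) + 8677/39123 = 9340/((134*(-37))) + 8677/39123 = 9340/(-4958) + 8677*(1/39123) = 9340*(-1/4958) + 8677/39123 = -4670/2479 + 8677/39123 = -161194127/96985917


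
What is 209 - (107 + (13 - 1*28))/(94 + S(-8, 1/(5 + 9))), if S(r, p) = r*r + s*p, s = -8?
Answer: 114837/551 ≈ 208.42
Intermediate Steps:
S(r, p) = r² - 8*p (S(r, p) = r*r - 8*p = r² - 8*p)
209 - (107 + (13 - 1*28))/(94 + S(-8, 1/(5 + 9))) = 209 - (107 + (13 - 1*28))/(94 + ((-8)² - 8/(5 + 9))) = 209 - (107 + (13 - 28))/(94 + (64 - 8/14)) = 209 - (107 - 15)/(94 + (64 - 8*1/14)) = 209 - 92/(94 + (64 - 4/7)) = 209 - 92/(94 + 444/7) = 209 - 92/1102/7 = 209 - 92*7/1102 = 209 - 1*322/551 = 209 - 322/551 = 114837/551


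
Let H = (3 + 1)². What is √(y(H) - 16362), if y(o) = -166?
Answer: 4*I*√1033 ≈ 128.56*I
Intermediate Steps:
H = 16 (H = 4² = 16)
√(y(H) - 16362) = √(-166 - 16362) = √(-16528) = 4*I*√1033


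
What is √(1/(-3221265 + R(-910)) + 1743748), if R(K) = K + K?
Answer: √18114537097854036215/3223085 ≈ 1320.5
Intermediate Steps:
R(K) = 2*K
√(1/(-3221265 + R(-910)) + 1743748) = √(1/(-3221265 + 2*(-910)) + 1743748) = √(1/(-3221265 - 1820) + 1743748) = √(1/(-3223085) + 1743748) = √(-1/3223085 + 1743748) = √(5620248022579/3223085) = √18114537097854036215/3223085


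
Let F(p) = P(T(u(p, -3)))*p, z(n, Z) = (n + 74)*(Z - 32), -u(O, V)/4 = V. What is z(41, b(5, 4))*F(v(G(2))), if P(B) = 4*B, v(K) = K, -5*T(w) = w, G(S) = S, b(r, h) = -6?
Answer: 83904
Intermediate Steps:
u(O, V) = -4*V
z(n, Z) = (-32 + Z)*(74 + n) (z(n, Z) = (74 + n)*(-32 + Z) = (-32 + Z)*(74 + n))
T(w) = -w/5
F(p) = -48*p/5 (F(p) = (4*(-(-4)*(-3)/5))*p = (4*(-1/5*12))*p = (4*(-12/5))*p = -48*p/5)
z(41, b(5, 4))*F(v(G(2))) = (-2368 - 32*41 + 74*(-6) - 6*41)*(-48/5*2) = (-2368 - 1312 - 444 - 246)*(-96/5) = -4370*(-96/5) = 83904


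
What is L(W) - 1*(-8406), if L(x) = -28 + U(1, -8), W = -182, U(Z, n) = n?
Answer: 8370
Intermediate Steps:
L(x) = -36 (L(x) = -28 - 8 = -36)
L(W) - 1*(-8406) = -36 - 1*(-8406) = -36 + 8406 = 8370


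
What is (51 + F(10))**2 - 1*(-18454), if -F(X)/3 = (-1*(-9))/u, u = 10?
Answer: 2078689/100 ≈ 20787.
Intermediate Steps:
F(X) = -27/10 (F(X) = -3*(-1*(-9))/10 = -27/10)
(51 + F(10))**2 - 1*(-18454) = (51 - 27/10)**2 - 1*(-18454) = (483/10)**2 + 18454 = 233289/100 + 18454 = 2078689/100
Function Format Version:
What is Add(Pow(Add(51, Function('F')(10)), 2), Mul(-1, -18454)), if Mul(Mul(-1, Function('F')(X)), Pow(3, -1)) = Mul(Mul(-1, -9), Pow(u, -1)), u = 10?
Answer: Rational(2078689, 100) ≈ 20787.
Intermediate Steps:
Function('F')(X) = Rational(-27, 10) (Function('F')(X) = Mul(-3, Mul(Mul(-1, -9), Pow(10, -1))) = Mul(-3, Mul(9, Rational(1, 10))) = Mul(-3, Rational(9, 10)) = Rational(-27, 10))
Add(Pow(Add(51, Function('F')(10)), 2), Mul(-1, -18454)) = Add(Pow(Add(51, Rational(-27, 10)), 2), Mul(-1, -18454)) = Add(Pow(Rational(483, 10), 2), 18454) = Add(Rational(233289, 100), 18454) = Rational(2078689, 100)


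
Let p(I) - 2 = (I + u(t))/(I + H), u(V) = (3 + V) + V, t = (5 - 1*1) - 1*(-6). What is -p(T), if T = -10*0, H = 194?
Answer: -411/194 ≈ -2.1186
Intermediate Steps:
t = 10 (t = (5 - 1) + 6 = 4 + 6 = 10)
u(V) = 3 + 2*V
T = 0
p(I) = 2 + (23 + I)/(194 + I) (p(I) = 2 + (I + (3 + 2*10))/(I + 194) = 2 + (I + (3 + 20))/(194 + I) = 2 + (I + 23)/(194 + I) = 2 + (23 + I)/(194 + I))
-p(T) = -3*(137 + 0)/(194 + 0) = -3*137/194 = -1*411/194 = -411/194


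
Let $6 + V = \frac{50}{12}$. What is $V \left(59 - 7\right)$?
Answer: $- \frac{286}{3} \approx -95.333$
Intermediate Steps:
$V = - \frac{11}{6}$ ($V = -6 + \frac{50}{12} = -6 + 50 \cdot \frac{1}{12} = -6 + \frac{25}{6} = - \frac{11}{6} \approx -1.8333$)
$V \left(59 - 7\right) = - \frac{11 \left(59 - 7\right)}{6} = \left(- \frac{11}{6}\right) 52 = - \frac{286}{3}$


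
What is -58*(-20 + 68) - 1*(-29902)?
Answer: 27118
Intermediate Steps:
-58*(-20 + 68) - 1*(-29902) = -58*48 + 29902 = -2784 + 29902 = 27118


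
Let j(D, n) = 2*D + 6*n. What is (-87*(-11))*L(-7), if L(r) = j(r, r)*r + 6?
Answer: 380886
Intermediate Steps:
L(r) = 6 + 8*r**2 (L(r) = (2*r + 6*r)*r + 6 = (8*r)*r + 6 = 8*r**2 + 6 = 6 + 8*r**2)
(-87*(-11))*L(-7) = (-87*(-11))*(6 + 8*(-7)**2) = 957*(6 + 8*49) = 957*(6 + 392) = 957*398 = 380886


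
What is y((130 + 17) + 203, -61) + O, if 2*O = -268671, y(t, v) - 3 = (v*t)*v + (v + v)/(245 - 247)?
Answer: 2336157/2 ≈ 1.1681e+6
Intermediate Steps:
y(t, v) = 3 - v + t*v² (y(t, v) = 3 + ((v*t)*v + (v + v)/(245 - 247)) = 3 + ((t*v)*v + (2*v)/(-2)) = 3 + (t*v² + (2*v)*(-½)) = 3 + (t*v² - v) = 3 + (-v + t*v²) = 3 - v + t*v²)
O = -268671/2 (O = (½)*(-268671) = -268671/2 ≈ -1.3434e+5)
y((130 + 17) + 203, -61) + O = (3 - 1*(-61) + ((130 + 17) + 203)*(-61)²) - 268671/2 = (3 + 61 + (147 + 203)*3721) - 268671/2 = (3 + 61 + 350*3721) - 268671/2 = (3 + 61 + 1302350) - 268671/2 = 1302414 - 268671/2 = 2336157/2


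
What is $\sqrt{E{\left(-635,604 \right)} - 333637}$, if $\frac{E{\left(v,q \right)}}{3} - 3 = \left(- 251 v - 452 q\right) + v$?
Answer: $i \sqrt{676402} \approx 822.44 i$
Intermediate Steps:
$E{\left(v,q \right)} = 9 - 1356 q - 750 v$ ($E{\left(v,q \right)} = 9 + 3 \left(\left(- 251 v - 452 q\right) + v\right) = 9 + 3 \left(\left(- 452 q - 251 v\right) + v\right) = 9 + 3 \left(- 452 q - 250 v\right) = 9 - \left(750 v + 1356 q\right) = 9 - 1356 q - 750 v$)
$\sqrt{E{\left(-635,604 \right)} - 333637} = \sqrt{\left(9 - 819024 - -476250\right) - 333637} = \sqrt{\left(9 - 819024 + 476250\right) - 333637} = \sqrt{-342765 - 333637} = \sqrt{-676402} = i \sqrt{676402}$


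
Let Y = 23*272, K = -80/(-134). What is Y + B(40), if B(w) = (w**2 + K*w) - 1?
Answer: 527885/67 ≈ 7878.9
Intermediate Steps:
K = 40/67 (K = -80*(-1/134) = 40/67 ≈ 0.59702)
Y = 6256
B(w) = -1 + w**2 + 40*w/67 (B(w) = (w**2 + 40*w/67) - 1 = -1 + w**2 + 40*w/67)
Y + B(40) = 6256 + (-1 + 40**2 + (40/67)*40) = 6256 + (-1 + 1600 + 1600/67) = 6256 + 108733/67 = 527885/67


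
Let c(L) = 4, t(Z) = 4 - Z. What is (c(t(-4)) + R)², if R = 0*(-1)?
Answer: 16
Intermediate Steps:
R = 0
(c(t(-4)) + R)² = (4 + 0)² = 4² = 16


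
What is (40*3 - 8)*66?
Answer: 7392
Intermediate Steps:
(40*3 - 8)*66 = (120 - 8)*66 = 112*66 = 7392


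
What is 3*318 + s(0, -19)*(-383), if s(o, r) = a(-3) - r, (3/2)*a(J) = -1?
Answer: -18203/3 ≈ -6067.7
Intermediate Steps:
a(J) = -2/3 (a(J) = (2/3)*(-1) = -2/3)
s(o, r) = -2/3 - r
3*318 + s(0, -19)*(-383) = 3*318 + (-2/3 - 1*(-19))*(-383) = 954 + (-2/3 + 19)*(-383) = 954 + (55/3)*(-383) = 954 - 21065/3 = -18203/3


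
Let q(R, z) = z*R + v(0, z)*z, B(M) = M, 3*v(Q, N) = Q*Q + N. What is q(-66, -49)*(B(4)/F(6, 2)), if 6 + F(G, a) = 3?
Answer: -48412/9 ≈ -5379.1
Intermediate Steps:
F(G, a) = -3 (F(G, a) = -6 + 3 = -3)
v(Q, N) = N/3 + Q**2/3 (v(Q, N) = (Q*Q + N)/3 = (Q**2 + N)/3 = (N + Q**2)/3 = N/3 + Q**2/3)
q(R, z) = z**2/3 + R*z (q(R, z) = z*R + (z/3 + (1/3)*0**2)*z = R*z + (z/3 + (1/3)*0)*z = R*z + (z/3 + 0)*z = R*z + (z/3)*z = R*z + z**2/3 = z**2/3 + R*z)
q(-66, -49)*(B(4)/F(6, 2)) = ((1/3)*(-49)*(-49 + 3*(-66)))*(4/(-3)) = ((1/3)*(-49)*(-49 - 198))*(4*(-1/3)) = ((1/3)*(-49)*(-247))*(-4/3) = (12103/3)*(-4/3) = -48412/9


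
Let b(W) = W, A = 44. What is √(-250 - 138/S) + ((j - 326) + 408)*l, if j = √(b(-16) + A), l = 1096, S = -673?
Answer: 89872 + 2192*√7 + 4*I*√7071211/673 ≈ 95672.0 + 15.805*I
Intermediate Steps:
j = 2*√7 (j = √(-16 + 44) = √28 = 2*√7 ≈ 5.2915)
√(-250 - 138/S) + ((j - 326) + 408)*l = √(-250 - 138/(-673)) + ((2*√7 - 326) + 408)*1096 = √(-250 - 138*(-1/673)) + ((-326 + 2*√7) + 408)*1096 = √(-250 + 138/673) + (82 + 2*√7)*1096 = √(-168112/673) + (89872 + 2192*√7) = 4*I*√7071211/673 + (89872 + 2192*√7) = 89872 + 2192*√7 + 4*I*√7071211/673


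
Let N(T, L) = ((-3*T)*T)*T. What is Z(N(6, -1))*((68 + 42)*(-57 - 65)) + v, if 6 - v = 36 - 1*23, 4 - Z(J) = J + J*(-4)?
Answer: 26034793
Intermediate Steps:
N(T, L) = -3*T³ (N(T, L) = (-3*T²)*T = -3*T³)
Z(J) = 4 + 3*J (Z(J) = 4 - (J + J*(-4)) = 4 - (J - 4*J) = 4 - (-3)*J = 4 + 3*J)
v = -7 (v = 6 - (36 - 1*23) = 6 - (36 - 23) = 6 - 1*13 = 6 - 13 = -7)
Z(N(6, -1))*((68 + 42)*(-57 - 65)) + v = (4 + 3*(-3*6³))*((68 + 42)*(-57 - 65)) - 7 = (4 + 3*(-3*216))*(110*(-122)) - 7 = (4 + 3*(-648))*(-13420) - 7 = (4 - 1944)*(-13420) - 7 = -1940*(-13420) - 7 = 26034800 - 7 = 26034793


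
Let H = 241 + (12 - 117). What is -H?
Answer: -136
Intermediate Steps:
H = 136 (H = 241 - 105 = 136)
-H = -1*136 = -136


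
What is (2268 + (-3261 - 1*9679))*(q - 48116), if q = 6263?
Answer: 446655216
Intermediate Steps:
(2268 + (-3261 - 1*9679))*(q - 48116) = (2268 + (-3261 - 1*9679))*(6263 - 48116) = (2268 + (-3261 - 9679))*(-41853) = (2268 - 12940)*(-41853) = -10672*(-41853) = 446655216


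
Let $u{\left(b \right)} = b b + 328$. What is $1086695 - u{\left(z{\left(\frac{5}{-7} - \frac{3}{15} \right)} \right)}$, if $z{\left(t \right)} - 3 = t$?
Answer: $\frac{1330794246}{1225} \approx 1.0864 \cdot 10^{6}$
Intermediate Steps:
$z{\left(t \right)} = 3 + t$
$u{\left(b \right)} = 328 + b^{2}$ ($u{\left(b \right)} = b^{2} + 328 = 328 + b^{2}$)
$1086695 - u{\left(z{\left(\frac{5}{-7} - \frac{3}{15} \right)} \right)} = 1086695 - \left(328 + \left(3 + \left(\frac{5}{-7} - \frac{3}{15}\right)\right)^{2}\right) = 1086695 - \left(328 + \left(3 + \left(5 \left(- \frac{1}{7}\right) - \frac{1}{5}\right)\right)^{2}\right) = 1086695 - \left(328 + \left(3 - \frac{32}{35}\right)^{2}\right) = 1086695 - \left(328 + \left(\frac{73}{35}\right)^{2}\right) = 1086695 - \left(328 + \frac{5329}{1225}\right) = 1086695 - \frac{407129}{1225} = \frac{1330794246}{1225}$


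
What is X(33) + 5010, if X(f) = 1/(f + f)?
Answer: 330661/66 ≈ 5010.0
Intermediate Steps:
X(f) = 1/(2*f)
X(33) + 5010 = (½)/33 + 5010 = (½)*(1/33) + 5010 = 1/66 + 5010 = 330661/66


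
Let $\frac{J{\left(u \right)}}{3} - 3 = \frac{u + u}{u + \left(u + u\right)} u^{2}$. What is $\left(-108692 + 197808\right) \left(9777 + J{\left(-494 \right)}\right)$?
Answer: $44367113528$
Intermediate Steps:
$J{\left(u \right)} = 9 + 2 u^{2}$ ($J{\left(u \right)} = 9 + 3 \frac{u + u}{u + \left(u + u\right)} u^{2} = 9 + 3 \frac{2 u}{u + 2 u} u^{2} = 9 + 3 \frac{2 u}{3 u} u^{2} = 9 + 3 \cdot 2 u \frac{1}{3 u} u^{2} = 9 + 3 \frac{2 u^{2}}{3} = 9 + 2 u^{2}$)
$\left(-108692 + 197808\right) \left(9777 + J{\left(-494 \right)}\right) = \left(-108692 + 197808\right) \left(9777 + \left(9 + 2 \left(-494\right)^{2}\right)\right) = 89116 \left(9777 + \left(9 + 2 \cdot 244036\right)\right) = 89116 \left(9777 + \left(9 + 488072\right)\right) = 89116 \left(9777 + 488081\right) = 89116 \cdot 497858 = 44367113528$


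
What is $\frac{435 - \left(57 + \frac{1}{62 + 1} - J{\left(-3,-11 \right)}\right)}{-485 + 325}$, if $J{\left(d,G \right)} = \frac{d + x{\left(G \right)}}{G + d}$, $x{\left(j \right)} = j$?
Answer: $- \frac{5969}{2520} \approx -2.3687$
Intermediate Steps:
$J{\left(d,G \right)} = 1$ ($J{\left(d,G \right)} = \frac{d + G}{G + d} = \frac{G + d}{G + d} = 1$)
$\frac{435 - \left(57 + \frac{1}{62 + 1} - J{\left(-3,-11 \right)}\right)}{-485 + 325} = \frac{435 - \left(56 + \frac{1}{62 + 1}\right)}{-485 + 325} = \frac{435 - \frac{3529}{63}}{-160} = \left(435 - \frac{3529}{63}\right) \left(- \frac{1}{160}\right) = \frac{23876}{63} \left(- \frac{1}{160}\right) = - \frac{5969}{2520}$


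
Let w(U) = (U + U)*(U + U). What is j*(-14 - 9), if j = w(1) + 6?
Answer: -230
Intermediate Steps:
w(U) = 4*U² (w(U) = (2*U)*(2*U) = 4*U²)
j = 10 (j = 4*1² + 6 = 4*1 + 6 = 4 + 6 = 10)
j*(-14 - 9) = 10*(-14 - 9) = 10*(-23) = -230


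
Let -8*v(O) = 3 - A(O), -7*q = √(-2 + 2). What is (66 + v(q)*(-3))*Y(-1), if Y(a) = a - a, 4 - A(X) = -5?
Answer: 0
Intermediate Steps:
A(X) = 9 (A(X) = 4 - 1*(-5) = 4 + 5 = 9)
q = 0 (q = -√(-2 + 2)/7 = -√0/7 = -⅐*0 = 0)
Y(a) = 0
v(O) = ¾ (v(O) = -(3 - 1*9)/8 = -(3 - 9)/8 = -⅛*(-6) = ¾)
(66 + v(q)*(-3))*Y(-1) = (66 + (¾)*(-3))*0 = (66 - 9/4)*0 = (255/4)*0 = 0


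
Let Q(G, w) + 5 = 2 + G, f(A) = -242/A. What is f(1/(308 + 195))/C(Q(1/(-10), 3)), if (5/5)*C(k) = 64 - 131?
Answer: 121726/67 ≈ 1816.8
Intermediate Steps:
Q(G, w) = -3 + G (Q(G, w) = -5 + (2 + G) = -3 + G)
C(k) = -67 (C(k) = 64 - 131 = -67)
f(1/(308 + 195))/C(Q(1/(-10), 3)) = -242/(1/(308 + 195))/(-67) = -242/(1/503)*(-1/67) = -242/1/503*(-1/67) = -242*503*(-1/67) = -121726*(-1/67) = 121726/67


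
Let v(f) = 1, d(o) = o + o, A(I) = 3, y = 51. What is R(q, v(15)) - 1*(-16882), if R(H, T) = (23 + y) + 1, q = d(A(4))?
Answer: 16957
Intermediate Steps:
d(o) = 2*o
q = 6 (q = 2*3 = 6)
R(H, T) = 75 (R(H, T) = (23 + 51) + 1 = 74 + 1 = 75)
R(q, v(15)) - 1*(-16882) = 75 - 1*(-16882) = 75 + 16882 = 16957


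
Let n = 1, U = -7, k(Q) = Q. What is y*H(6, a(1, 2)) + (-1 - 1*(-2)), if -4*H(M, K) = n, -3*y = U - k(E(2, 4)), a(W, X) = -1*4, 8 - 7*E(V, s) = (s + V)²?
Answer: ¾ ≈ 0.75000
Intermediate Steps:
E(V, s) = 8/7 - (V + s)²/7 (E(V, s) = 8/7 - (s + V)²/7 = 8/7 - (V + s)²/7)
a(W, X) = -4
y = 1 (y = -(-7 - (8/7 - (2 + 4)²/7))/3 = -(-7 - (8/7 - ⅐*6²))/3 = -(-7 - (8/7 - ⅐*36))/3 = -(-7 - (8/7 - 36/7))/3 = -(-7 - 1*(-4))/3 = -(-7 + 4)/3 = -⅓*(-3) = 1)
H(M, K) = -¼ (H(M, K) = -¼*1 = -¼)
y*H(6, a(1, 2)) + (-1 - 1*(-2)) = 1*(-¼) + (-1 - 1*(-2)) = -¼ + (-1 + 2) = -¼ + 1 = ¾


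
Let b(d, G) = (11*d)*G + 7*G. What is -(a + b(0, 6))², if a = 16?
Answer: -3364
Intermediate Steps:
b(d, G) = 7*G + 11*G*d (b(d, G) = 11*G*d + 7*G = 7*G + 11*G*d)
-(a + b(0, 6))² = -(16 + 6*(7 + 11*0))² = -(16 + 6*(7 + 0))² = -(16 + 6*7)² = -(16 + 42)² = -1*58² = -1*3364 = -3364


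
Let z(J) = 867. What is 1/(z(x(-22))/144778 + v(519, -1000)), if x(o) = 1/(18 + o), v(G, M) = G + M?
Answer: -144778/69637351 ≈ -0.0020790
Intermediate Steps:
1/(z(x(-22))/144778 + v(519, -1000)) = 1/(867/144778 + (519 - 1000)) = 1/(867*(1/144778) - 481) = 1/(867/144778 - 481) = 1/(-69637351/144778) = -144778/69637351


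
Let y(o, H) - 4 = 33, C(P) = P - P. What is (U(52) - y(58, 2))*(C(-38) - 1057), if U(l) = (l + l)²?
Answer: -11393403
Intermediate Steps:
C(P) = 0
y(o, H) = 37 (y(o, H) = 4 + 33 = 37)
U(l) = 4*l² (U(l) = (2*l)² = 4*l²)
(U(52) - y(58, 2))*(C(-38) - 1057) = (4*52² - 1*37)*(0 - 1057) = (4*2704 - 37)*(-1057) = (10816 - 37)*(-1057) = 10779*(-1057) = -11393403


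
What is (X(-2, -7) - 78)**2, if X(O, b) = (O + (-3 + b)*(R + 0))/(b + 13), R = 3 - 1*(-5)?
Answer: 75625/9 ≈ 8402.8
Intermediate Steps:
R = 8 (R = 3 + 5 = 8)
X(O, b) = (-24 + O + 8*b)/(13 + b) (X(O, b) = (O + (-3 + b)*(8 + 0))/(b + 13) = (O + (-3 + b)*8)/(13 + b) = (O + (-24 + 8*b))/(13 + b) = (-24 + O + 8*b)/(13 + b))
(X(-2, -7) - 78)**2 = ((-24 - 2 + 8*(-7))/(13 - 7) - 78)**2 = ((-24 - 2 - 56)/6 - 78)**2 = ((1/6)*(-82) - 78)**2 = (-41/3 - 78)**2 = (-275/3)**2 = 75625/9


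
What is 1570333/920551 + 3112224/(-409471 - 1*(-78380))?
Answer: -2345037792121/304786151141 ≈ -7.6940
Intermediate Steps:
1570333/920551 + 3112224/(-409471 - 1*(-78380)) = 1570333*(1/920551) + 3112224/(-409471 + 78380) = 1570333/920551 + 3112224/(-331091) = 1570333/920551 + 3112224*(-1/331091) = 1570333/920551 - 3112224/331091 = -2345037792121/304786151141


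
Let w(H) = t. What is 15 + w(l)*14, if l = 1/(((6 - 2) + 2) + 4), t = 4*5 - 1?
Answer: 281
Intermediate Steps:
t = 19 (t = 20 - 1 = 19)
l = 1/10 (l = 1/((4 + 2) + 4) = 1/(6 + 4) = 1/10 ≈ 0.10000)
w(H) = 19
15 + w(l)*14 = 15 + 19*14 = 15 + 266 = 281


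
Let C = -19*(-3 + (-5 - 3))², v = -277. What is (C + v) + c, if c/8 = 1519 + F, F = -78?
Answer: 8952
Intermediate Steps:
c = 11528 (c = 8*(1519 - 78) = 8*1441 = 11528)
C = -2299 (C = -19*(-3 - 8)² = -19*(-11)² = -19*121 = -2299)
(C + v) + c = (-2299 - 277) + 11528 = -2576 + 11528 = 8952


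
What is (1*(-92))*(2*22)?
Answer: -4048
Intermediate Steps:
(1*(-92))*(2*22) = -92*44 = -4048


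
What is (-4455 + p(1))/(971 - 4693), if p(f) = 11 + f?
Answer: 4443/3722 ≈ 1.1937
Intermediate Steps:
(-4455 + p(1))/(971 - 4693) = (-4455 + (11 + 1))/(971 - 4693) = (-4455 + 12)/(-3722) = -4443*(-1/3722) = 4443/3722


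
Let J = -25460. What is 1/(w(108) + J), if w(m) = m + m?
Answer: -1/25244 ≈ -3.9613e-5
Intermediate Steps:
w(m) = 2*m
1/(w(108) + J) = 1/(2*108 - 25460) = 1/(216 - 25460) = 1/(-25244) = -1/25244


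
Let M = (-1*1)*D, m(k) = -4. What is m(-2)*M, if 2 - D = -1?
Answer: 12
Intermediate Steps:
D = 3 (D = 2 - 1*(-1) = 2 + 1 = 3)
M = -3 (M = -1*1*3 = -1*3 = -3)
m(-2)*M = -4*(-3) = 12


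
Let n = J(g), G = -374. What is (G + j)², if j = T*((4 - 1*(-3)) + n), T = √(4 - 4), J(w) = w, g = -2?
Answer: 139876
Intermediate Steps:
T = 0 (T = √0 = 0)
n = -2
j = 0 (j = 0*((4 - 1*(-3)) - 2) = 0*((4 + 3) - 2) = 0*(7 - 2) = 0*5 = 0)
(G + j)² = (-374 + 0)² = (-374)² = 139876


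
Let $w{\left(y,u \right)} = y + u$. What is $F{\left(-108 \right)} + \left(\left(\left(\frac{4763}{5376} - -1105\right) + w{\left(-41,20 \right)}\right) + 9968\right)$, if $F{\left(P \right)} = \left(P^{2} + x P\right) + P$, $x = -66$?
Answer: $\frac{159865499}{5376} \approx 29737.0$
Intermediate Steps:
$w{\left(y,u \right)} = u + y$
$F{\left(P \right)} = P^{2} - 65 P$ ($F{\left(P \right)} = \left(P^{2} - 66 P\right) + P = P^{2} - 65 P$)
$F{\left(-108 \right)} + \left(\left(\left(\frac{4763}{5376} - -1105\right) + w{\left(-41,20 \right)}\right) + 9968\right) = - 108 \left(-65 - 108\right) + \left(\left(\left(\frac{4763}{5376} - -1105\right) + \left(20 - 41\right)\right) + 9968\right) = \left(-108\right) \left(-173\right) + \left(\left(\left(4763 \cdot \frac{1}{5376} + 1105\right) - 21\right) + 9968\right) = 18684 + \left(\left(\left(\frac{4763}{5376} + 1105\right) - 21\right) + 9968\right) = 18684 + \left(\left(\frac{5945243}{5376} - 21\right) + 9968\right) = 18684 + \left(\frac{5832347}{5376} + 9968\right) = 18684 + \frac{59420315}{5376} = \frac{159865499}{5376}$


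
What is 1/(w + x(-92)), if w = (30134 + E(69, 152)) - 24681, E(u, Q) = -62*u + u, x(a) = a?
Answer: 1/1152 ≈ 0.00086806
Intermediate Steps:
E(u, Q) = -61*u
w = 1244 (w = (30134 - 61*69) - 24681 = (30134 - 4209) - 24681 = 25925 - 24681 = 1244)
1/(w + x(-92)) = 1/(1244 - 92) = 1/1152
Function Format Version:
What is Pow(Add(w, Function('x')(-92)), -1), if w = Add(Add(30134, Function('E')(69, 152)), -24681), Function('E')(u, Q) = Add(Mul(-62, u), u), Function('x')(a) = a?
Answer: Rational(1, 1152) ≈ 0.00086806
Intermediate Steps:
Function('E')(u, Q) = Mul(-61, u)
w = 1244 (w = Add(Add(30134, Mul(-61, 69)), -24681) = Add(Add(30134, -4209), -24681) = Add(25925, -24681) = 1244)
Pow(Add(w, Function('x')(-92)), -1) = Pow(Add(1244, -92), -1) = Pow(1152, -1) = Rational(1, 1152)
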